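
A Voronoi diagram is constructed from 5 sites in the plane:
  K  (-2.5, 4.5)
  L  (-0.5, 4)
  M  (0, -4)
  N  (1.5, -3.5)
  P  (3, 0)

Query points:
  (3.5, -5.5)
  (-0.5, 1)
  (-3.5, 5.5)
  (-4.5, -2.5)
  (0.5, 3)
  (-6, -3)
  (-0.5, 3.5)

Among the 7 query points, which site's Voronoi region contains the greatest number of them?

L

(3.5, -5.5) — d² to each: K:136, L:106.25, M:14.5, N:8, P:30.5 → nearest is N
(-0.5, 1) — d² to each: K:16.25, L:9, M:25.25, N:24.25, P:13.25 → nearest is L
(-3.5, 5.5) — d² to each: K:2, L:11.25, M:102.5, N:106, P:72.5 → nearest is K
(-4.5, -2.5) — d² to each: K:53, L:58.25, M:22.5, N:37, P:62.5 → nearest is M
(0.5, 3) — d² to each: K:11.25, L:2, M:49.25, N:43.25, P:15.25 → nearest is L
(-6, -3) — d² to each: K:68.5, L:79.25, M:37, N:56.5, P:90 → nearest is M
(-0.5, 3.5) — d² to each: K:5, L:0.25, M:56.5, N:53, P:24.5 → nearest is L
Tally — K:1, L:3, M:2, N:1. L captures the most (3).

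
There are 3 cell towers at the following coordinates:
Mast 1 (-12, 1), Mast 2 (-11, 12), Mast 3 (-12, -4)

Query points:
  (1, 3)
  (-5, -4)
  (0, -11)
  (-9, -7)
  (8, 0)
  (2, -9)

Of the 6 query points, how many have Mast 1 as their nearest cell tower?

(1, 3) — d² to each: Mast 1:173, Mast 2:225, Mast 3:218 → nearest is Mast 1
(-5, -4) — d² to each: Mast 1:74, Mast 2:292, Mast 3:49 → nearest is Mast 3
(0, -11) — d² to each: Mast 1:288, Mast 2:650, Mast 3:193 → nearest is Mast 3
(-9, -7) — d² to each: Mast 1:73, Mast 2:365, Mast 3:18 → nearest is Mast 3
(8, 0) — d² to each: Mast 1:401, Mast 2:505, Mast 3:416 → nearest is Mast 1
(2, -9) — d² to each: Mast 1:296, Mast 2:610, Mast 3:221 → nearest is Mast 3
2 of the 6 points have Mast 1 as nearest.

2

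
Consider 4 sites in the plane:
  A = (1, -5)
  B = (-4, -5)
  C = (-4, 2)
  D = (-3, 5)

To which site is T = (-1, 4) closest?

Squared Euclidean distances:
|TA|² = (-1−1)² + (4−(-5))² = 4 + 81 = 85
|TB|² = (-1−(-4))² + (4−(-5))² = 9 + 81 = 90
|TC|² = (-1−(-4))² + (4−2)² = 9 + 4 = 13
|TD|² = (-1−(-3))² + (4−5)² = 4 + 1 = 5
D is nearest.

D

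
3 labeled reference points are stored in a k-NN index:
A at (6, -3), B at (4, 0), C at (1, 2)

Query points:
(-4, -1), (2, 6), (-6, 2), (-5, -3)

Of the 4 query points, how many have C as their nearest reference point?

(-4, -1) — d² to each: A:104, B:65, C:34 → nearest is C
(2, 6) — d² to each: A:97, B:40, C:17 → nearest is C
(-6, 2) — d² to each: A:169, B:104, C:49 → nearest is C
(-5, -3) — d² to each: A:121, B:90, C:61 → nearest is C
4 of the 4 points have C as nearest.

4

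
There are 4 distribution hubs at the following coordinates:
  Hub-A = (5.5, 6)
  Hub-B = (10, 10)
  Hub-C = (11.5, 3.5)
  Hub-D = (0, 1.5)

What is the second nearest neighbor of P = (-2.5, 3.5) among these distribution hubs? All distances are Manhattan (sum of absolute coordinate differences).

Hub-A

d(P, Hub-A) = 8 + 2.5 = 10.5
d(P, Hub-B) = 12.5 + 6.5 = 19
d(P, Hub-C) = 14 + 0 = 14
d(P, Hub-D) = 2.5 + 2 = 4.5
Sorted ascending: Hub-D, Hub-A, Hub-C, … — the second-nearest is Hub-A.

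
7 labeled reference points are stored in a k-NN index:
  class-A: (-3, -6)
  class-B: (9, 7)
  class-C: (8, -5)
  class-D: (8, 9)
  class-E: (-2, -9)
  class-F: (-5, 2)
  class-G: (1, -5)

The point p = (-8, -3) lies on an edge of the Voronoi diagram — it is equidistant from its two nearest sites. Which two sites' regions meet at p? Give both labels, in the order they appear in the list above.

class-A and class-F

Squared distances from p to each site:
d²(p, class-A) = 25 + 9 = 34
d²(p, class-B) = 289 + 100 = 389
d²(p, class-C) = 256 + 4 = 260
d²(p, class-D) = 256 + 144 = 400
d²(p, class-E) = 36 + 36 = 72
d²(p, class-F) = 9 + 25 = 34
d²(p, class-G) = 81 + 4 = 85
p is equidistant from class-A and class-F (both at squared distance 34), and every other site is strictly farther — so p lies on the class-A–class-F Voronoi edge.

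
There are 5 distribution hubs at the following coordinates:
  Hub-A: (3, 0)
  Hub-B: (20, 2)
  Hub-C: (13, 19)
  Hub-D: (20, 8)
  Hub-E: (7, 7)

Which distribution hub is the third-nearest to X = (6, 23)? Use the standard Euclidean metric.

Squared Euclidean distances:
d²(X, Hub-A) = (6−3)² + (23−0)² = 9 + 529 = 538
d²(X, Hub-B) = (6−20)² + (23−2)² = 196 + 441 = 637
d²(X, Hub-C) = (6−13)² + (23−19)² = 49 + 16 = 65
d²(X, Hub-D) = (6−20)² + (23−8)² = 196 + 225 = 421
d²(X, Hub-E) = (6−7)² + (23−7)² = 1 + 256 = 257
Sorted ascending: Hub-C, Hub-E, Hub-D, Hub-A, … — the third-nearest is Hub-D.

Hub-D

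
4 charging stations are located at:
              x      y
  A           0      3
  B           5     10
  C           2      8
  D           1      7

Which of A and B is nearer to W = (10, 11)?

B

Compare squared distances:
|WA|² = (10−0)² + (11−3)² = 100 + 64 = 164
|WB|² = (10−5)² + (11−10)² = 25 + 1 = 26
164 > 26, so B is closer.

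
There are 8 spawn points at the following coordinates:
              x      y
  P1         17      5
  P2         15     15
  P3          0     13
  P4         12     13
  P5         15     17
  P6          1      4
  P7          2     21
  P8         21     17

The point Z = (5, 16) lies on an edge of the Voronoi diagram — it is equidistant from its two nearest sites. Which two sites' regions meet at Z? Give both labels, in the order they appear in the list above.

Squared distances from Z to each site:
|ZP1|² = 144 + 121 = 265
|ZP2|² = 100 + 1 = 101
|ZP3|² = 25 + 9 = 34
|ZP4|² = 49 + 9 = 58
|ZP5|² = 100 + 1 = 101
|ZP6|² = 16 + 144 = 160
|ZP7|² = 9 + 25 = 34
|ZP8|² = 256 + 1 = 257
Z is equidistant from P3 and P7 (both at squared distance 34), and every other site is strictly farther — so Z lies on the P3–P7 Voronoi edge.

P3 and P7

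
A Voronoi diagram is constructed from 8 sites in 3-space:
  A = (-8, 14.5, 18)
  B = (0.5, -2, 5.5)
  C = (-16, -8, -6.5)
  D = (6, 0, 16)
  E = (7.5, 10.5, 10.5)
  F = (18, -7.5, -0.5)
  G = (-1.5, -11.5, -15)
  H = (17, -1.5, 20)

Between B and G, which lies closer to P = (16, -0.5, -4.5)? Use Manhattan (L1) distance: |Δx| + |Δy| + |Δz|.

B

d(P,B) = |16−0.5| + |-0.5−(-2)| + |-4.5−5.5| = 15.5 + 1.5 + 10 = 27
d(P,G) = |16−(-1.5)| + |-0.5−(-11.5)| + |-4.5−(-15)| = 17.5 + 11 + 10.5 = 39
27 < 39, so B is closer.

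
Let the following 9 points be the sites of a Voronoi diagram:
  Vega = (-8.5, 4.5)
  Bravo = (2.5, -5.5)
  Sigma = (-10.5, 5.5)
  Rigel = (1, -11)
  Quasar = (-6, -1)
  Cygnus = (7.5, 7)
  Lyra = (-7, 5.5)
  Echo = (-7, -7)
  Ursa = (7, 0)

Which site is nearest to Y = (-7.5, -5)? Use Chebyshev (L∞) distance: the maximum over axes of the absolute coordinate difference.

Echo

d(Y, Vega) = max(1, 9.5) = 9.5
d(Y, Bravo) = max(10, 0.5) = 10
d(Y, Sigma) = max(3, 10.5) = 10.5
d(Y, Rigel) = max(8.5, 6) = 8.5
d(Y, Quasar) = max(1.5, 4) = 4
d(Y, Cygnus) = max(15, 12) = 15
d(Y, Lyra) = max(0.5, 10.5) = 10.5
d(Y, Echo) = max(0.5, 2) = 2
d(Y, Ursa) = max(14.5, 5) = 14.5
Minimum is at Echo.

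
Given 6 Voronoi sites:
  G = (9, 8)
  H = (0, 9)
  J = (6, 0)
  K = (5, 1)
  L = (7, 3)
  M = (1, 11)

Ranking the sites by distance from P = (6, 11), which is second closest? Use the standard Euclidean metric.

M

Compare squared distances (the ordering matches that of the actual distances):
|PG|² = (6−9)² + (11−8)² = 9 + 9 = 18
|PH|² = (6−0)² + (11−9)² = 36 + 4 = 40
|PJ|² = (6−6)² + (11−0)² = 0 + 121 = 121
|PK|² = (6−5)² + (11−1)² = 1 + 100 = 101
|PL|² = (6−7)² + (11−3)² = 1 + 64 = 65
|PM|² = (6−1)² + (11−11)² = 25 + 0 = 25
Sorted ascending: G, M, H, … — the second-nearest is M.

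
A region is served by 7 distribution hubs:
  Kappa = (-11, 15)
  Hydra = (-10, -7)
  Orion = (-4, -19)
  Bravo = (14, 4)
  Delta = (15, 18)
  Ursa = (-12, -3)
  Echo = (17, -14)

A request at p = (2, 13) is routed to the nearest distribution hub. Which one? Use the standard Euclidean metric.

Compare squared distances (the ordering matches that of the actual distances):
d²(p, Kappa) = (2−(-11))² + (13−15)² = 169 + 4 = 173
d²(p, Hydra) = (2−(-10))² + (13−(-7))² = 144 + 400 = 544
d²(p, Orion) = (2−(-4))² + (13−(-19))² = 36 + 1024 = 1060
d²(p, Bravo) = (2−14)² + (13−4)² = 144 + 81 = 225
d²(p, Delta) = (2−15)² + (13−18)² = 169 + 25 = 194
d²(p, Ursa) = (2−(-12))² + (13−(-3))² = 196 + 256 = 452
d²(p, Echo) = (2−17)² + (13−(-14))² = 225 + 729 = 954
The smallest is to Kappa, so p lies in the Voronoi region of Kappa.

Kappa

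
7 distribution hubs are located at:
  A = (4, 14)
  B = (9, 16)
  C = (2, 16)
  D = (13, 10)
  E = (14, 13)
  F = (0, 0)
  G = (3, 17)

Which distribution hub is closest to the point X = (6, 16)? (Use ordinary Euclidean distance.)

Since √ is increasing, it suffices to compare squared distances:
|XA|² = (6−4)² + (16−14)² = 4 + 4 = 8
|XB|² = (6−9)² + (16−16)² = 9 + 0 = 9
|XC|² = (6−2)² + (16−16)² = 16 + 0 = 16
|XD|² = (6−13)² + (16−10)² = 49 + 36 = 85
|XE|² = (6−14)² + (16−13)² = 64 + 9 = 73
|XF|² = (6−0)² + (16−0)² = 36 + 256 = 292
|XG|² = (6−3)² + (16−17)² = 9 + 1 = 10
Minimum is at A.

A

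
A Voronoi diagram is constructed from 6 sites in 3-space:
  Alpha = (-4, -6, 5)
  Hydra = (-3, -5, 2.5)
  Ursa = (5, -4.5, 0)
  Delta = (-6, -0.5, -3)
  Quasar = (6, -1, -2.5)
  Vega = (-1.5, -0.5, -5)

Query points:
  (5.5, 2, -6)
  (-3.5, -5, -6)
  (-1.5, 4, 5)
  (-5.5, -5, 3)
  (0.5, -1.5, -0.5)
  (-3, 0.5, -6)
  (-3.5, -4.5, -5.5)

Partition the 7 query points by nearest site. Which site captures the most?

(5.5, 2, -6) — d² to each: Alpha:275.25, Hydra:193.5, Ursa:78.5, Delta:147.5, Quasar:21.5, Vega:56.25 → nearest is Quasar
(-3.5, -5, -6) — d² to each: Alpha:122.25, Hydra:72.5, Ursa:108.5, Delta:35.5, Quasar:118.5, Vega:25.25 → nearest is Vega
(-1.5, 4, 5) — d² to each: Alpha:106.25, Hydra:89.5, Ursa:139.5, Delta:104.5, Quasar:137.5, Vega:120.25 → nearest is Hydra
(-5.5, -5, 3) — d² to each: Alpha:7.25, Hydra:6.5, Ursa:119.5, Delta:56.5, Quasar:178.5, Vega:100.25 → nearest is Hydra
(0.5, -1.5, -0.5) — d² to each: Alpha:70.75, Hydra:33.5, Ursa:29.5, Delta:49.5, Quasar:34.5, Vega:25.25 → nearest is Vega
(-3, 0.5, -6) — d² to each: Alpha:164.25, Hydra:102.5, Ursa:125, Delta:19, Quasar:95.5, Vega:4.25 → nearest is Vega
(-3.5, -4.5, -5.5) — d² to each: Alpha:112.75, Hydra:64.5, Ursa:102.5, Delta:28.5, Quasar:111.5, Vega:20.25 → nearest is Vega
Tally — Hydra:2, Quasar:1, Vega:4. Vega captures the most (4).

Vega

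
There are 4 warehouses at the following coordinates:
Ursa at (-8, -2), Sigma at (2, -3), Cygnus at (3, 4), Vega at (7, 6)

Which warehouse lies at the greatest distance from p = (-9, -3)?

Compare squared distances (the ordering matches that of the actual distances):
d²(p, Ursa) = (-9−(-8))² + (-3−(-2))² = 1 + 1 = 2
d²(p, Sigma) = (-9−2)² + (-3−(-3))² = 121 + 0 = 121
d²(p, Cygnus) = (-9−3)² + (-3−4)² = 144 + 49 = 193
d²(p, Vega) = (-9−7)² + (-3−6)² = 256 + 81 = 337
The largest is to Vega.

Vega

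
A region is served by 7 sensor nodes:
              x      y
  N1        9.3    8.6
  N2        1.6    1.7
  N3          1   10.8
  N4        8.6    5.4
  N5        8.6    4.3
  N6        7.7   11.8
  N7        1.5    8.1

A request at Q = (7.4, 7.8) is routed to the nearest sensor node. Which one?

N1

Since √ is increasing, it suffices to compare squared distances:
|QN1|² = (7.4−9.3)² + (7.8−8.6)² = 3.61 + 0.64 = 4.25
|QN2|² = (7.4−1.6)² + (7.8−1.7)² = 33.64 + 37.21 = 70.85
|QN3|² = (7.4−1)² + (7.8−10.8)² = 40.96 + 9 = 49.96
|QN4|² = (7.4−8.6)² + (7.8−5.4)² = 1.44 + 5.76 = 7.2
|QN5|² = (7.4−8.6)² + (7.8−4.3)² = 1.44 + 12.25 = 13.69
|QN6|² = (7.4−7.7)² + (7.8−11.8)² = 0.09 + 16 = 16.09
|QN7|² = (7.4−1.5)² + (7.8−8.1)² = 34.81 + 0.09 = 34.9
Minimum is at N1.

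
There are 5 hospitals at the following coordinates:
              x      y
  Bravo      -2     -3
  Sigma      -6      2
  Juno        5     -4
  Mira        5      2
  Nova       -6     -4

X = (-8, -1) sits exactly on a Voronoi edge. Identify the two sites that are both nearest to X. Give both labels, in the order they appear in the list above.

Squared distances from X to each site:
d²(X, Bravo) = 36 + 4 = 40
d²(X, Sigma) = 4 + 9 = 13
d²(X, Juno) = 169 + 9 = 178
d²(X, Mira) = 169 + 9 = 178
d²(X, Nova) = 4 + 9 = 13
X is equidistant from Sigma and Nova (both at squared distance 13), and every other site is strictly farther — so X lies on the Sigma–Nova Voronoi edge.

Sigma and Nova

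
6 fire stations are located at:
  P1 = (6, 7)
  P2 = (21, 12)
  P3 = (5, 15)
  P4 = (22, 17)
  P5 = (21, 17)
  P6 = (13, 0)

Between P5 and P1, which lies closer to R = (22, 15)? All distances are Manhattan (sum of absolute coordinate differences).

P5

d(R,P5) = |22−21| + |15−17| = 1 + 2 = 3
d(R,P1) = |22−6| + |15−7| = 16 + 8 = 24
3 < 24, so P5 is closer.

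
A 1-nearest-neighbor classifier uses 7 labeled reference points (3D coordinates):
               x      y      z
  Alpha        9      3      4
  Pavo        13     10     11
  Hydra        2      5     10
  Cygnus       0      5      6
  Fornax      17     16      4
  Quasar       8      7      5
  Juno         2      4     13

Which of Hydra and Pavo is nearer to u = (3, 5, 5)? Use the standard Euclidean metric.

Compare squared distances:
d²(u, Hydra) = (3−2)² + (5−5)² + (5−10)² = 1 + 0 + 25 = 26
d²(u, Pavo) = (3−13)² + (5−10)² + (5−11)² = 100 + 25 + 36 = 161
26 < 161, so Hydra is closer.

Hydra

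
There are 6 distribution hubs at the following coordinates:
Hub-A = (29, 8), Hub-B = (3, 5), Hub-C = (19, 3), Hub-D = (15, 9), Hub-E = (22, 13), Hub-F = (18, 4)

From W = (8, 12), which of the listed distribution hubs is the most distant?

Hub-A

Since √ is increasing, it suffices to compare squared distances:
d²(W, Hub-A) = (8−29)² + (12−8)² = 441 + 16 = 457
d²(W, Hub-B) = (8−3)² + (12−5)² = 25 + 49 = 74
d²(W, Hub-C) = (8−19)² + (12−3)² = 121 + 81 = 202
d²(W, Hub-D) = (8−15)² + (12−9)² = 49 + 9 = 58
d²(W, Hub-E) = (8−22)² + (12−13)² = 196 + 1 = 197
d²(W, Hub-F) = (8−18)² + (12−4)² = 100 + 64 = 164
The largest is to Hub-A.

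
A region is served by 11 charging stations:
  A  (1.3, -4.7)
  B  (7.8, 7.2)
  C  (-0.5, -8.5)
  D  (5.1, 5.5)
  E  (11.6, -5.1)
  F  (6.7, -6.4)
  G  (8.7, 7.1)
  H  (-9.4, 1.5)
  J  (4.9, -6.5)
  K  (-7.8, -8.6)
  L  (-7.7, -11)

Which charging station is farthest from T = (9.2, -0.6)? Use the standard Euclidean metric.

L

Compare squared distances (the ordering matches that of the actual distances):
|TA|² = 62.41 + 16.81 = 79.22
|TB|² = 1.96 + 60.84 = 62.8
|TC|² = 94.09 + 62.41 = 156.5
|TD|² = 16.81 + 37.21 = 54.02
|TE|² = 5.76 + 20.25 = 26.01
|TF|² = 6.25 + 33.64 = 39.89
|TG|² = 0.25 + 59.29 = 59.54
|TH|² = 345.96 + 4.41 = 350.37
|TJ|² = 18.49 + 34.81 = 53.3
|TK|² = 289 + 64 = 353
|TL|² = 285.61 + 108.16 = 393.77
The largest is to L.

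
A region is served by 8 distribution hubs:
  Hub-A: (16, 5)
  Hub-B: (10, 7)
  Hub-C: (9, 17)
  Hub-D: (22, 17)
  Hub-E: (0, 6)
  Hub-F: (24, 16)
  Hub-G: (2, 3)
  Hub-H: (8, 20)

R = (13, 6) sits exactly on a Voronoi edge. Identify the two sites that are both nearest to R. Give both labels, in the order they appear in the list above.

Squared distances from R to each site:
d²(R, Hub-A) = (13−16)² + (6−5)² = 9 + 1 = 10
d²(R, Hub-B) = (13−10)² + (6−7)² = 9 + 1 = 10
d²(R, Hub-C) = (13−9)² + (6−17)² = 16 + 121 = 137
d²(R, Hub-D) = (13−22)² + (6−17)² = 81 + 121 = 202
d²(R, Hub-E) = (13−0)² + (6−6)² = 169 + 0 = 169
d²(R, Hub-F) = (13−24)² + (6−16)² = 121 + 100 = 221
d²(R, Hub-G) = (13−2)² + (6−3)² = 121 + 9 = 130
d²(R, Hub-H) = (13−8)² + (6−20)² = 25 + 196 = 221
R is equidistant from Hub-A and Hub-B (both at squared distance 10), and every other site is strictly farther — so R lies on the Hub-A–Hub-B Voronoi edge.

Hub-A and Hub-B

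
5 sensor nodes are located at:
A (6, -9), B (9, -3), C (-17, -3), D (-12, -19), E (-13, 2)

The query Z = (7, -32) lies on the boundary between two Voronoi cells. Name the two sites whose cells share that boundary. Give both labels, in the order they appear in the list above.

Squared distances from Z to each site:
|ZA|² = (7−6)² + (-32−(-9))² = 1 + 529 = 530
|ZB|² = (7−9)² + (-32−(-3))² = 4 + 841 = 845
|ZC|² = (7−(-17))² + (-32−(-3))² = 576 + 841 = 1417
|ZD|² = (7−(-12))² + (-32−(-19))² = 361 + 169 = 530
|ZE|² = (7−(-13))² + (-32−2)² = 400 + 1156 = 1556
Z is equidistant from A and D (both at squared distance 530), and every other site is strictly farther — so Z lies on the A–D Voronoi edge.

A and D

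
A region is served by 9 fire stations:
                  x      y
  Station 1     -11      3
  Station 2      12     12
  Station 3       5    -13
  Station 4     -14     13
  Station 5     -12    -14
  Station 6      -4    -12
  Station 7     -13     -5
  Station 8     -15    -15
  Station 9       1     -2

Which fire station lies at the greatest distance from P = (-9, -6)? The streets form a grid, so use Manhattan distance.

d(P, Station 1) = 2 + 9 = 11
d(P, Station 2) = 21 + 18 = 39
d(P, Station 3) = 14 + 7 = 21
d(P, Station 4) = 5 + 19 = 24
d(P, Station 5) = 3 + 8 = 11
d(P, Station 6) = 5 + 6 = 11
d(P, Station 7) = 4 + 1 = 5
d(P, Station 8) = 6 + 9 = 15
d(P, Station 9) = 10 + 4 = 14
The largest is to Station 2.

Station 2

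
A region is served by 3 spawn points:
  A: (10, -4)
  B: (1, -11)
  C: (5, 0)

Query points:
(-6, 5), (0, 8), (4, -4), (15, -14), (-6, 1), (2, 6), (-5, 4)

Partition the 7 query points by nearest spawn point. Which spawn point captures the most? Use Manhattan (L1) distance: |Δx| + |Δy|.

C

(-6, 5) — d to each: A:25, B:23, C:16 → nearest is C
(0, 8) — d to each: A:22, B:20, C:13 → nearest is C
(4, -4) — d to each: A:6, B:10, C:5 → nearest is C
(15, -14) — d to each: A:15, B:17, C:24 → nearest is A
(-6, 1) — d to each: A:21, B:19, C:12 → nearest is C
(2, 6) — d to each: A:18, B:18, C:9 → nearest is C
(-5, 4) — d to each: A:23, B:21, C:14 → nearest is C
Tally — A:1, C:6. C captures the most (6).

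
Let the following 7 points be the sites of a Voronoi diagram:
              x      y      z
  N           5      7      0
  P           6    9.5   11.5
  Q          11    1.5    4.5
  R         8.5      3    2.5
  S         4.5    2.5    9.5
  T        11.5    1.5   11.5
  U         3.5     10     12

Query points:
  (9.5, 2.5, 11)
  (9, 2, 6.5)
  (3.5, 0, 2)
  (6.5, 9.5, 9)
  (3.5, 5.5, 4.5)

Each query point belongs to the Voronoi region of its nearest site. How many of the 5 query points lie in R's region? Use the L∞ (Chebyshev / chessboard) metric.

1

(9.5, 2.5, 11) — d to each: N:11, P:7, Q:6.5, R:8.5, S:5, T:2, U:7.5 → nearest is T
(9, 2, 6.5) — d to each: N:6.5, P:7.5, Q:2, R:4, S:4.5, T:5, U:8 → nearest is Q
(3.5, 0, 2) — d to each: N:7, P:9.5, Q:7.5, R:5, S:7.5, T:9.5, U:10 → nearest is R
(6.5, 9.5, 9) — d to each: N:9, P:2.5, Q:8, R:6.5, S:7, T:8, U:3 → nearest is P
(3.5, 5.5, 4.5) — d to each: N:4.5, P:7, Q:7.5, R:5, S:5, T:8, U:7.5 → nearest is N
1 of the 5 points has R as nearest.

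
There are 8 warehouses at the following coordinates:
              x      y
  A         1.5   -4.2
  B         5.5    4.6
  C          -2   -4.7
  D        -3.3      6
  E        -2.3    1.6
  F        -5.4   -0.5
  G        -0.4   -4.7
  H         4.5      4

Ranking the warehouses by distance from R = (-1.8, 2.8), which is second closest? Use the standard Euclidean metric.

Since √ is increasing, it suffices to compare squared distances:
|RA|² = (-1.8−1.5)² + (2.8−(-4.2))² = 10.89 + 49 = 59.89
|RB|² = (-1.8−5.5)² + (2.8−4.6)² = 53.29 + 3.24 = 56.53
|RC|² = (-1.8−(-2))² + (2.8−(-4.7))² = 0.04 + 56.25 = 56.29
|RD|² = (-1.8−(-3.3))² + (2.8−6)² = 2.25 + 10.24 = 12.49
|RE|² = (-1.8−(-2.3))² + (2.8−1.6)² = 0.25 + 1.44 = 1.69
|RF|² = (-1.8−(-5.4))² + (2.8−(-0.5))² = 12.96 + 10.89 = 23.85
|RG|² = (-1.8−(-0.4))² + (2.8−(-4.7))² = 1.96 + 56.25 = 58.21
|RH|² = (-1.8−4.5)² + (2.8−4)² = 39.69 + 1.44 = 41.13
Sorted ascending: E, D, F, … — the second-nearest is D.

D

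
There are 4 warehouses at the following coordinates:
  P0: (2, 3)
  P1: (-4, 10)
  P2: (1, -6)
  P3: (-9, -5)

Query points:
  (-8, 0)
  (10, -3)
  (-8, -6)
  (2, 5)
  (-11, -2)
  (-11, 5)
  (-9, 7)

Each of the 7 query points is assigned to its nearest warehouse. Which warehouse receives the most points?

P3

(-8, 0) — d² to each: P0:109, P1:116, P2:117, P3:26 → nearest is P3
(10, -3) — d² to each: P0:100, P1:365, P2:90, P3:365 → nearest is P2
(-8, -6) — d² to each: P0:181, P1:272, P2:81, P3:2 → nearest is P3
(2, 5) — d² to each: P0:4, P1:61, P2:122, P3:221 → nearest is P0
(-11, -2) — d² to each: P0:194, P1:193, P2:160, P3:13 → nearest is P3
(-11, 5) — d² to each: P0:173, P1:74, P2:265, P3:104 → nearest is P1
(-9, 7) — d² to each: P0:137, P1:34, P2:269, P3:144 → nearest is P1
Tally — P0:1, P1:2, P2:1, P3:3. P3 captures the most (3).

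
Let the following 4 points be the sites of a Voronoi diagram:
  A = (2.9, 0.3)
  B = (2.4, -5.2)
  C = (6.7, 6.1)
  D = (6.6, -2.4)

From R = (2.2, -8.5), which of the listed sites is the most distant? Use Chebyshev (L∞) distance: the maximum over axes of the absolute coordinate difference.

d(R,A) = max(0.7, 8.8) = 8.8
d(R,B) = max(0.2, 3.3) = 3.3
d(R,C) = max(4.5, 14.6) = 14.6
d(R,D) = max(4.4, 6.1) = 6.1
The largest is to C.

C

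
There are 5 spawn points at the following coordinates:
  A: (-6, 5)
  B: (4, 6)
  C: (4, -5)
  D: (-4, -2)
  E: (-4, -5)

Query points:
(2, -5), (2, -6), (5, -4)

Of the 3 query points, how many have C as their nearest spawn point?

3

(2, -5) — d² to each: A:164, B:125, C:4, D:45, E:36 → nearest is C
(2, -6) — d² to each: A:185, B:148, C:5, D:52, E:37 → nearest is C
(5, -4) — d² to each: A:202, B:101, C:2, D:85, E:82 → nearest is C
3 of the 3 points have C as nearest.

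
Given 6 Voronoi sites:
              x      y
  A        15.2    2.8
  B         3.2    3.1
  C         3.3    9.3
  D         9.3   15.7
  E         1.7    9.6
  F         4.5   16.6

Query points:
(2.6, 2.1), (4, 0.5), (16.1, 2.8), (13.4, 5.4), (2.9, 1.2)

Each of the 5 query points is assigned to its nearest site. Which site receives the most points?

(2.6, 2.1) — d² to each: A:159.25, B:1.36, C:52.33, D:229.85, E:57.06, F:213.86 → nearest is B
(4, 0.5) — d² to each: A:130.73, B:7.4, C:77.93, D:259.13, E:88.1, F:259.46 → nearest is B
(16.1, 2.8) — d² to each: A:0.81, B:166.5, C:206.09, D:212.65, E:253.6, F:325 → nearest is A
(13.4, 5.4) — d² to each: A:10, B:109.33, C:117.22, D:122.9, E:154.53, F:204.65 → nearest is A
(2.9, 1.2) — d² to each: A:153.85, B:3.7, C:65.77, D:251.21, E:72, F:239.72 → nearest is B
Tally — A:2, B:3. B captures the most (3).

B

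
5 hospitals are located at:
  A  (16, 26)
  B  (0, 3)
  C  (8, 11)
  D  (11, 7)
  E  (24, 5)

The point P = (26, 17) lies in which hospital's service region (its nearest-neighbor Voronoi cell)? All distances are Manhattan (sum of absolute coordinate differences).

d(P,A) = |26−16| + |17−26| = 10 + 9 = 19
d(P,B) = |26−0| + |17−3| = 26 + 14 = 40
d(P,C) = |26−8| + |17−11| = 18 + 6 = 24
d(P,D) = |26−11| + |17−7| = 15 + 10 = 25
d(P,E) = |26−24| + |17−5| = 2 + 12 = 14
The smallest is to E, so P lies in the Voronoi region of E.

E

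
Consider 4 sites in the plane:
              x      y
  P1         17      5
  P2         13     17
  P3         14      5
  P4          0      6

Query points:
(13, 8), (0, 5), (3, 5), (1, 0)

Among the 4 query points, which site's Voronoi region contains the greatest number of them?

(13, 8) — d² to each: P1:25, P2:81, P3:10, P4:173 → nearest is P3
(0, 5) — d² to each: P1:289, P2:313, P3:196, P4:1 → nearest is P4
(3, 5) — d² to each: P1:196, P2:244, P3:121, P4:10 → nearest is P4
(1, 0) — d² to each: P1:281, P2:433, P3:194, P4:37 → nearest is P4
Tally — P3:1, P4:3. P4 captures the most (3).

P4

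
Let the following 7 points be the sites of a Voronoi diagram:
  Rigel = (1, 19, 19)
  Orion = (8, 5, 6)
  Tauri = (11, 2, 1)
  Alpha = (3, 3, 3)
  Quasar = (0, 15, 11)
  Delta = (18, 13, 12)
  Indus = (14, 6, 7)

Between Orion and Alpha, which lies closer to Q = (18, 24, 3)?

Orion

Compare squared distances:
d²(Q, Orion) = (18−8)² + (24−5)² + (3−6)² = 100 + 361 + 9 = 470
d²(Q, Alpha) = (18−3)² + (24−3)² + (3−3)² = 225 + 441 + 0 = 666
470 < 666, so Orion is closer.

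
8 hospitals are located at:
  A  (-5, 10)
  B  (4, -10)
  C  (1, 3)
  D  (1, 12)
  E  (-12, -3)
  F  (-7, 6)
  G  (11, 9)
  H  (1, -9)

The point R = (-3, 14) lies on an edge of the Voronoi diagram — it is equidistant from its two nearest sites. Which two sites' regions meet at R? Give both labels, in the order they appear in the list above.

Squared distances from R to each site:
|RA|² = (-3−(-5))² + (14−10)² = 4 + 16 = 20
|RB|² = (-3−4)² + (14−(-10))² = 49 + 576 = 625
|RC|² = (-3−1)² + (14−3)² = 16 + 121 = 137
|RD|² = (-3−1)² + (14−12)² = 16 + 4 = 20
|RE|² = (-3−(-12))² + (14−(-3))² = 81 + 289 = 370
|RF|² = (-3−(-7))² + (14−6)² = 16 + 64 = 80
|RG|² = (-3−11)² + (14−9)² = 196 + 25 = 221
|RH|² = (-3−1)² + (14−(-9))² = 16 + 529 = 545
R is equidistant from A and D (both at squared distance 20), and every other site is strictly farther — so R lies on the A–D Voronoi edge.

A and D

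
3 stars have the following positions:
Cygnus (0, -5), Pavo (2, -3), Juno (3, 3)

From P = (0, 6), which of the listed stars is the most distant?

Cygnus

Since √ is increasing, it suffices to compare squared distances:
d²(P, Cygnus) = (0−0)² + (6−(-5))² = 0 + 121 = 121
d²(P, Pavo) = (0−2)² + (6−(-3))² = 4 + 81 = 85
d²(P, Juno) = (0−3)² + (6−3)² = 9 + 9 = 18
The largest is to Cygnus.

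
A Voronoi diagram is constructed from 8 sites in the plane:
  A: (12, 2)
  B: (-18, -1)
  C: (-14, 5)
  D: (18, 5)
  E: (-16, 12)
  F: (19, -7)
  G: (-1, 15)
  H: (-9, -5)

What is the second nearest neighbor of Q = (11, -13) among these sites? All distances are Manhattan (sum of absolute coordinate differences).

d(Q,A) = |11−12| + |-13−2| = 1 + 15 = 16
d(Q,B) = |11−(-18)| + |-13−(-1)| = 29 + 12 = 41
d(Q,C) = |11−(-14)| + |-13−5| = 25 + 18 = 43
d(Q,D) = |11−18| + |-13−5| = 7 + 18 = 25
d(Q,E) = |11−(-16)| + |-13−12| = 27 + 25 = 52
d(Q,F) = |11−19| + |-13−(-7)| = 8 + 6 = 14
d(Q,G) = |11−(-1)| + |-13−15| = 12 + 28 = 40
d(Q,H) = |11−(-9)| + |-13−(-5)| = 20 + 8 = 28
Sorted ascending: F, A, D, … — the second-nearest is A.

A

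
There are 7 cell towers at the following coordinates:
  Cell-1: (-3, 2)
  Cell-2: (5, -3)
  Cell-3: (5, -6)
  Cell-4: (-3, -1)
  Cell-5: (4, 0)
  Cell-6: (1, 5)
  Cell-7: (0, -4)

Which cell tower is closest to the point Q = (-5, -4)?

Cell-4

Since √ is increasing, it suffices to compare squared distances:
d²(Q, Cell-1) = (-5−(-3))² + (-4−2)² = 4 + 36 = 40
d²(Q, Cell-2) = (-5−5)² + (-4−(-3))² = 100 + 1 = 101
d²(Q, Cell-3) = (-5−5)² + (-4−(-6))² = 100 + 4 = 104
d²(Q, Cell-4) = (-5−(-3))² + (-4−(-1))² = 4 + 9 = 13
d²(Q, Cell-5) = (-5−4)² + (-4−0)² = 81 + 16 = 97
d²(Q, Cell-6) = (-5−1)² + (-4−5)² = 36 + 81 = 117
d²(Q, Cell-7) = (-5−0)² + (-4−(-4))² = 25 + 0 = 25
The smallest is to Cell-4, so Q lies in the Voronoi region of Cell-4.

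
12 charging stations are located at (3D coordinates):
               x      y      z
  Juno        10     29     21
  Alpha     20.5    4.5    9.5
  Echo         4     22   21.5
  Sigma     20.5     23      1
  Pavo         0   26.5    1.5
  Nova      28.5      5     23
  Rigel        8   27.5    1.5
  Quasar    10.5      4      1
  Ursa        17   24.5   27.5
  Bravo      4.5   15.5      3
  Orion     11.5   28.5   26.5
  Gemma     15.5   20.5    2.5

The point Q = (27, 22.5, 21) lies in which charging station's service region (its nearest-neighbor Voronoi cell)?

Ursa

Squared Euclidean distances:
d²(Q, Juno) = (27−10)² + (22.5−29)² + (21−21)² = 289 + 42.25 + 0 = 331.25
d²(Q, Alpha) = (27−20.5)² + (22.5−4.5)² + (21−9.5)² = 42.25 + 324 + 132.25 = 498.5
d²(Q, Echo) = (27−4)² + (22.5−22)² + (21−21.5)² = 529 + 0.25 + 0.25 = 529.5
d²(Q, Sigma) = (27−20.5)² + (22.5−23)² + (21−1)² = 42.25 + 0.25 + 400 = 442.5
d²(Q, Pavo) = (27−0)² + (22.5−26.5)² + (21−1.5)² = 729 + 16 + 380.25 = 1125.25
d²(Q, Nova) = (27−28.5)² + (22.5−5)² + (21−23)² = 2.25 + 306.25 + 4 = 312.5
d²(Q, Rigel) = (27−8)² + (22.5−27.5)² + (21−1.5)² = 361 + 25 + 380.25 = 766.25
d²(Q, Quasar) = (27−10.5)² + (22.5−4)² + (21−1)² = 272.25 + 342.25 + 400 = 1014.5
d²(Q, Ursa) = (27−17)² + (22.5−24.5)² + (21−27.5)² = 100 + 4 + 42.25 = 146.25
d²(Q, Bravo) = (27−4.5)² + (22.5−15.5)² + (21−3)² = 506.25 + 49 + 324 = 879.25
d²(Q, Orion) = (27−11.5)² + (22.5−28.5)² + (21−26.5)² = 240.25 + 36 + 30.25 = 306.5
d²(Q, Gemma) = (27−15.5)² + (22.5−20.5)² + (21−2.5)² = 132.25 + 4 + 342.25 = 478.5
Minimum is at Ursa.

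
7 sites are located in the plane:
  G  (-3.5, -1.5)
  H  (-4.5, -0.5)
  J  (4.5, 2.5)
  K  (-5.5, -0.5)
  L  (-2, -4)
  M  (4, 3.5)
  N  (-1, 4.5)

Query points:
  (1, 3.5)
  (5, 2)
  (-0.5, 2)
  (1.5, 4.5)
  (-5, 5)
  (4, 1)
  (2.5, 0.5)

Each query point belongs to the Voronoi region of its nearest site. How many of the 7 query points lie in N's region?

4

(1, 3.5) — d² to each: G:45.25, H:46.25, J:13.25, K:58.25, L:65.25, M:9, N:5 → nearest is N
(5, 2) — d² to each: G:84.5, H:96.5, J:0.5, K:116.5, L:85, M:3.25, N:42.25 → nearest is J
(-0.5, 2) — d² to each: G:21.25, H:22.25, J:25.25, K:31.25, L:38.25, M:22.5, N:6.5 → nearest is N
(1.5, 4.5) — d² to each: G:61, H:61, J:13, K:74, L:84.5, M:7.25, N:6.25 → nearest is N
(-5, 5) — d² to each: G:44.5, H:30.5, J:96.5, K:30.5, L:90, M:83.25, N:16.25 → nearest is N
(4, 1) — d² to each: G:62.5, H:74.5, J:2.5, K:92.5, L:61, M:6.25, N:37.25 → nearest is J
(2.5, 0.5) — d² to each: G:40, H:50, J:8, K:65, L:40.5, M:11.25, N:28.25 → nearest is J
4 of the 7 points have N as nearest.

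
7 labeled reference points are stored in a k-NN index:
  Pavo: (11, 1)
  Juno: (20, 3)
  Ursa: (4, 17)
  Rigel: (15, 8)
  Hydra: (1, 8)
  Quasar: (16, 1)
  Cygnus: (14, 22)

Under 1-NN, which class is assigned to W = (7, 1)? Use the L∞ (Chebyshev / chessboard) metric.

Pavo

d(W, Pavo) = max(4, 0) = 4
d(W, Juno) = max(13, 2) = 13
d(W, Ursa) = max(3, 16) = 16
d(W, Rigel) = max(8, 7) = 8
d(W, Hydra) = max(6, 7) = 7
d(W, Quasar) = max(9, 0) = 9
d(W, Cygnus) = max(7, 21) = 21
Minimum is at Pavo.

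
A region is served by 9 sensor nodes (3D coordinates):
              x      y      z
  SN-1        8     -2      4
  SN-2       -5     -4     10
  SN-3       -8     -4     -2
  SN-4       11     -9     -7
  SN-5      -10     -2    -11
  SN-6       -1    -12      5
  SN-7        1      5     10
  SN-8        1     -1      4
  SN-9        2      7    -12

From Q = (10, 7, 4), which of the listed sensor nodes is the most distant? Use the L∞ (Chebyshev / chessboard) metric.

d(Q, SN-1) = max(2, 9, 0) = 9
d(Q, SN-2) = max(15, 11, 6) = 15
d(Q, SN-3) = max(18, 11, 6) = 18
d(Q, SN-4) = max(1, 16, 11) = 16
d(Q, SN-5) = max(20, 9, 15) = 20
d(Q, SN-6) = max(11, 19, 1) = 19
d(Q, SN-7) = max(9, 2, 6) = 9
d(Q, SN-8) = max(9, 8, 0) = 9
d(Q, SN-9) = max(8, 0, 16) = 16
The largest is to SN-5.

SN-5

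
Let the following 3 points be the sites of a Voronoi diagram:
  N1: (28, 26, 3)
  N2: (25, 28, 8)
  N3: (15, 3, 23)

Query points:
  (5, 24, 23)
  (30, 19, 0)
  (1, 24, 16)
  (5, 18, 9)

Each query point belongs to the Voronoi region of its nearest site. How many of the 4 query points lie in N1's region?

1

(5, 24, 23) — d² to each: N1:933, N2:641, N3:541 → nearest is N3
(30, 19, 0) — d² to each: N1:62, N2:170, N3:1010 → nearest is N1
(1, 24, 16) — d² to each: N1:902, N2:656, N3:686 → nearest is N2
(5, 18, 9) — d² to each: N1:629, N2:501, N3:521 → nearest is N2
1 of the 4 points has N1 as nearest.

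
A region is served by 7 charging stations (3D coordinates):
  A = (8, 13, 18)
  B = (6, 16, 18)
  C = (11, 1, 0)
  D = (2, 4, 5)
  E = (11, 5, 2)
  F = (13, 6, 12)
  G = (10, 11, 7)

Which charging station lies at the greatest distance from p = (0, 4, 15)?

C

Squared Euclidean distances:
|pA|² = (0−8)² + (4−13)² + (15−18)² = 64 + 81 + 9 = 154
|pB|² = (0−6)² + (4−16)² + (15−18)² = 36 + 144 + 9 = 189
|pC|² = (0−11)² + (4−1)² + (15−0)² = 121 + 9 + 225 = 355
|pD|² = (0−2)² + (4−4)² + (15−5)² = 4 + 0 + 100 = 104
|pE|² = (0−11)² + (4−5)² + (15−2)² = 121 + 1 + 169 = 291
|pF|² = (0−13)² + (4−6)² + (15−12)² = 169 + 4 + 9 = 182
|pG|² = (0−10)² + (4−11)² + (15−7)² = 100 + 49 + 64 = 213
The largest is to C.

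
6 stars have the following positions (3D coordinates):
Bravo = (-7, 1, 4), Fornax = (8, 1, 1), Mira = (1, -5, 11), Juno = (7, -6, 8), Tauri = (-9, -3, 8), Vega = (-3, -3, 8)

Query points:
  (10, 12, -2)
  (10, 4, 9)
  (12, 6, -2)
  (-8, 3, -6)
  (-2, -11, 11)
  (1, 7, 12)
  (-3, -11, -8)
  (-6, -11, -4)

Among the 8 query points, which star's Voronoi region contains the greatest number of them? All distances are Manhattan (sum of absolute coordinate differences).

(10, 12, -2) — d to each: Bravo:34, Fornax:16, Mira:39, Juno:31, Tauri:44, Vega:38 → nearest is Fornax
(10, 4, 9) — d to each: Bravo:25, Fornax:13, Mira:20, Juno:14, Tauri:27, Vega:21 → nearest is Fornax
(12, 6, -2) — d to each: Bravo:30, Fornax:12, Mira:35, Juno:27, Tauri:40, Vega:34 → nearest is Fornax
(-8, 3, -6) — d to each: Bravo:13, Fornax:25, Mira:34, Juno:38, Tauri:21, Vega:25 → nearest is Bravo
(-2, -11, 11) — d to each: Bravo:24, Fornax:32, Mira:9, Juno:17, Tauri:18, Vega:12 → nearest is Mira
(1, 7, 12) — d to each: Bravo:22, Fornax:24, Mira:13, Juno:23, Tauri:24, Vega:18 → nearest is Mira
(-3, -11, -8) — d to each: Bravo:28, Fornax:32, Mira:29, Juno:31, Tauri:30, Vega:24 → nearest is Vega
(-6, -11, -4) — d to each: Bravo:21, Fornax:31, Mira:28, Juno:30, Tauri:23, Vega:23 → nearest is Bravo
Tally — Bravo:2, Fornax:3, Mira:2, Vega:1. Fornax captures the most (3).

Fornax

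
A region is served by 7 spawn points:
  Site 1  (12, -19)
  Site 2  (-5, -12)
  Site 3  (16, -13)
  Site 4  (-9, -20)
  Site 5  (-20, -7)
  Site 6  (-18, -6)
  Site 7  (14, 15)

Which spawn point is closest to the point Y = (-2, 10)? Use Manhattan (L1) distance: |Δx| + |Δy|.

d(Y, Site 1) = 14 + 29 = 43
d(Y, Site 2) = 3 + 22 = 25
d(Y, Site 3) = 18 + 23 = 41
d(Y, Site 4) = 7 + 30 = 37
d(Y, Site 5) = 18 + 17 = 35
d(Y, Site 6) = 16 + 16 = 32
d(Y, Site 7) = 16 + 5 = 21
Minimum is at Site 7.

Site 7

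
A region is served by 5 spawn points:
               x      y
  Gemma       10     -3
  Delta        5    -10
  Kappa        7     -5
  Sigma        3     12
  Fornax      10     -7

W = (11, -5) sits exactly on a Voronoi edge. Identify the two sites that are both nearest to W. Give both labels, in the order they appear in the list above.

Gemma and Fornax

Squared distances from W to each site:
d²(W, Gemma) = (11−10)² + (-5−(-3))² = 1 + 4 = 5
d²(W, Delta) = (11−5)² + (-5−(-10))² = 36 + 25 = 61
d²(W, Kappa) = (11−7)² + (-5−(-5))² = 16 + 0 = 16
d²(W, Sigma) = (11−3)² + (-5−12)² = 64 + 289 = 353
d²(W, Fornax) = (11−10)² + (-5−(-7))² = 1 + 4 = 5
W is equidistant from Gemma and Fornax (both at squared distance 5), and every other site is strictly farther — so W lies on the Gemma–Fornax Voronoi edge.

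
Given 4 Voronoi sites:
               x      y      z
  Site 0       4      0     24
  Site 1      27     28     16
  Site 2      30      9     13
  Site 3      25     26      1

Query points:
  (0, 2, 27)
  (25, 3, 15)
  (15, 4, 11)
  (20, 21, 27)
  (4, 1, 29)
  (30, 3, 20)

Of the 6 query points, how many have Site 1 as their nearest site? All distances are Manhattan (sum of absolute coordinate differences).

1

(0, 2, 27) — d to each: Site 0:9, Site 1:64, Site 2:51, Site 3:75 → nearest is Site 0
(25, 3, 15) — d to each: Site 0:33, Site 1:28, Site 2:13, Site 3:37 → nearest is Site 2
(15, 4, 11) — d to each: Site 0:28, Site 1:41, Site 2:22, Site 3:42 → nearest is Site 2
(20, 21, 27) — d to each: Site 0:40, Site 1:25, Site 2:36, Site 3:36 → nearest is Site 1
(4, 1, 29) — d to each: Site 0:6, Site 1:63, Site 2:50, Site 3:74 → nearest is Site 0
(30, 3, 20) — d to each: Site 0:33, Site 1:32, Site 2:13, Site 3:47 → nearest is Site 2
1 of the 6 points has Site 1 as nearest.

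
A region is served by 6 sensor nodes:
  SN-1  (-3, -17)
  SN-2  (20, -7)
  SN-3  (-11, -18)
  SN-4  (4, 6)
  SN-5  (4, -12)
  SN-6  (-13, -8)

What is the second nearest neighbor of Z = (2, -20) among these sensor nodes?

SN-5

Squared Euclidean distances:
d²(Z, SN-1) = (2−(-3))² + (-20−(-17))² = 25 + 9 = 34
d²(Z, SN-2) = (2−20)² + (-20−(-7))² = 324 + 169 = 493
d²(Z, SN-3) = (2−(-11))² + (-20−(-18))² = 169 + 4 = 173
d²(Z, SN-4) = (2−4)² + (-20−6)² = 4 + 676 = 680
d²(Z, SN-5) = (2−4)² + (-20−(-12))² = 4 + 64 = 68
d²(Z, SN-6) = (2−(-13))² + (-20−(-8))² = 225 + 144 = 369
Sorted ascending: SN-1, SN-5, SN-3, … — the second-nearest is SN-5.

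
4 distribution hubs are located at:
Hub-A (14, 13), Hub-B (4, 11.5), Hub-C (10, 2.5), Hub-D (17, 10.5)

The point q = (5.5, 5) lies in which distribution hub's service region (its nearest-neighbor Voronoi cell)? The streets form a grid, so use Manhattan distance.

Hub-C

d(q, Hub-A) = 8.5 + 8 = 16.5
d(q, Hub-B) = 1.5 + 6.5 = 8
d(q, Hub-C) = 4.5 + 2.5 = 7
d(q, Hub-D) = 11.5 + 5.5 = 17
Hub-C is nearest.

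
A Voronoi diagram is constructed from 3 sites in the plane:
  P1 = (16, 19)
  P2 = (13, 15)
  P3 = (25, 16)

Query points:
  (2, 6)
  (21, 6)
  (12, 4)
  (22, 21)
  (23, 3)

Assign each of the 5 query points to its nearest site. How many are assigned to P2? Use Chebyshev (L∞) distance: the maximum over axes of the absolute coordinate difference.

4

(2, 6) — d to each: P1:14, P2:11, P3:23 → nearest is P2
(21, 6) — d to each: P1:13, P2:9, P3:10 → nearest is P2
(12, 4) — d to each: P1:15, P2:11, P3:13 → nearest is P2
(22, 21) — d to each: P1:6, P2:9, P3:5 → nearest is P3
(23, 3) — d to each: P1:16, P2:12, P3:13 → nearest is P2
4 of the 5 points have P2 as nearest.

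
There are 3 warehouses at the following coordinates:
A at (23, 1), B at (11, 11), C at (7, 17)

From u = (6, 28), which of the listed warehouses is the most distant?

A

Squared Euclidean distances:
|uA|² = 289 + 729 = 1018
|uB|² = 25 + 289 = 314
|uC|² = 1 + 121 = 122
The largest is to A.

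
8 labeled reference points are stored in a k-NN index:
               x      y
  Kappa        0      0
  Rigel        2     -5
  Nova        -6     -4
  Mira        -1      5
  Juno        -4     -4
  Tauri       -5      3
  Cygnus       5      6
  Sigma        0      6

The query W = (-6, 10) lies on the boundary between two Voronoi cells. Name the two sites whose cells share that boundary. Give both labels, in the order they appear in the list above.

Squared distances from W to each site:
d²(W, Kappa) = 36 + 100 = 136
d²(W, Rigel) = 64 + 225 = 289
d²(W, Nova) = 0 + 196 = 196
d²(W, Mira) = 25 + 25 = 50
d²(W, Juno) = 4 + 196 = 200
d²(W, Tauri) = 1 + 49 = 50
d²(W, Cygnus) = 121 + 16 = 137
d²(W, Sigma) = 36 + 16 = 52
W is equidistant from Mira and Tauri (both at squared distance 50), and every other site is strictly farther — so W lies on the Mira–Tauri Voronoi edge.

Mira and Tauri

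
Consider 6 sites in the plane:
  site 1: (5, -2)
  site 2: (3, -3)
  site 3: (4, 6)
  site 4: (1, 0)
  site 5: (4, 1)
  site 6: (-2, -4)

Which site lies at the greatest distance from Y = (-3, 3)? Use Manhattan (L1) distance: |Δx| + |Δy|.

d(Y, site 1) = 8 + 5 = 13
d(Y, site 2) = 6 + 6 = 12
d(Y, site 3) = 7 + 3 = 10
d(Y, site 4) = 4 + 3 = 7
d(Y, site 5) = 7 + 2 = 9
d(Y, site 6) = 1 + 7 = 8
The largest is to site 1.

site 1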